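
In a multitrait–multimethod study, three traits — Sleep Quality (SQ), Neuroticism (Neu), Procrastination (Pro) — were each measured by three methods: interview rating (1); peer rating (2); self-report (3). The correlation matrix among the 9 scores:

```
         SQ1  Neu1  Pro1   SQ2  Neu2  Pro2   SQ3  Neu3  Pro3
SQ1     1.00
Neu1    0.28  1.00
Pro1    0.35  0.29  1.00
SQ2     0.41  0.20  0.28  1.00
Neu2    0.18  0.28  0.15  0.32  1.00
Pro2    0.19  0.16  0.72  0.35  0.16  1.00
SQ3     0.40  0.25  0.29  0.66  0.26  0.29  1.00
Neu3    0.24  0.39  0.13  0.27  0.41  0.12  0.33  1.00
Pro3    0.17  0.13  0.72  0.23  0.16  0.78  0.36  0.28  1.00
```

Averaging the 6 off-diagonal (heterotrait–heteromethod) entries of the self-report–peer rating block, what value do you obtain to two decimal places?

0.22

HTHM values (method 3 × method 2): 0.26, 0.29, 0.27, 0.12, 0.23, 0.16; mean = 1.33/6 = 0.22.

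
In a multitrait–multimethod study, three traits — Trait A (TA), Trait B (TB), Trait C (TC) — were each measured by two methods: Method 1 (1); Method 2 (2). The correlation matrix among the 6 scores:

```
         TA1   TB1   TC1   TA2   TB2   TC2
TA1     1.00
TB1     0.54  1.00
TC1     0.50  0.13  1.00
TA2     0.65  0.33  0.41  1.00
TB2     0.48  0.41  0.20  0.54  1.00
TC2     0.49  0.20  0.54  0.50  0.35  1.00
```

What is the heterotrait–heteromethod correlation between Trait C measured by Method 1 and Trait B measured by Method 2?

0.20

Different traits and methods: r(TC1, TB2) = 0.20.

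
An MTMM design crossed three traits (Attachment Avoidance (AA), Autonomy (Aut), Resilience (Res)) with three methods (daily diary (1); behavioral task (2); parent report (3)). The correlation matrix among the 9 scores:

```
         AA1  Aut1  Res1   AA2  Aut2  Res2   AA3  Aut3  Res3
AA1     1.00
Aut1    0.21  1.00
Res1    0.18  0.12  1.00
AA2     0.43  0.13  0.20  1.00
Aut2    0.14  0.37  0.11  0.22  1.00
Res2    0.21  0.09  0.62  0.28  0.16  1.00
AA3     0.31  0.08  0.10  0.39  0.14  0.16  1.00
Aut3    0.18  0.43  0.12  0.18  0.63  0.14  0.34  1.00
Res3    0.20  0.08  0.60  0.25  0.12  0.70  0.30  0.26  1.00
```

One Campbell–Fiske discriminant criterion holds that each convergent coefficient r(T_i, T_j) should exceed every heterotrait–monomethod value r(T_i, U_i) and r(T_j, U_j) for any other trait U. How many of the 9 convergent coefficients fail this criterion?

Convergent coefficients and their comparison sets:
AA (methods 1·2): 0.43 vs {0.21, 0.22, 0.18, 0.28} → pass.
AA (methods 1·3): 0.31 vs {0.21, 0.34, 0.18, 0.30} → fail.
AA (methods 2·3): 0.39 vs {0.22, 0.34, 0.28, 0.30} → pass.
Aut (methods 1·2): 0.37 vs {0.21, 0.22, 0.12, 0.16} → pass.
Aut (methods 1·3): 0.43 vs {0.21, 0.34, 0.12, 0.26} → pass.
Aut (methods 2·3): 0.63 vs {0.22, 0.34, 0.16, 0.26} → pass.
Res (methods 1·2): 0.62 vs {0.18, 0.28, 0.12, 0.16} → pass.
Res (methods 1·3): 0.60 vs {0.18, 0.30, 0.12, 0.26} → pass.
Res (methods 2·3): 0.70 vs {0.28, 0.30, 0.16, 0.26} → pass.
1 of 9 fail.

1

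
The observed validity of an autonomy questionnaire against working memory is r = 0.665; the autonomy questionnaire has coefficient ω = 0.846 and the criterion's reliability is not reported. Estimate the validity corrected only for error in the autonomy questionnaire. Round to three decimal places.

0.723

Single correction: r_c = r_obs / √r_xx = 0.665 / √0.846 = 0.665 / 0.9198 ≈ 0.723.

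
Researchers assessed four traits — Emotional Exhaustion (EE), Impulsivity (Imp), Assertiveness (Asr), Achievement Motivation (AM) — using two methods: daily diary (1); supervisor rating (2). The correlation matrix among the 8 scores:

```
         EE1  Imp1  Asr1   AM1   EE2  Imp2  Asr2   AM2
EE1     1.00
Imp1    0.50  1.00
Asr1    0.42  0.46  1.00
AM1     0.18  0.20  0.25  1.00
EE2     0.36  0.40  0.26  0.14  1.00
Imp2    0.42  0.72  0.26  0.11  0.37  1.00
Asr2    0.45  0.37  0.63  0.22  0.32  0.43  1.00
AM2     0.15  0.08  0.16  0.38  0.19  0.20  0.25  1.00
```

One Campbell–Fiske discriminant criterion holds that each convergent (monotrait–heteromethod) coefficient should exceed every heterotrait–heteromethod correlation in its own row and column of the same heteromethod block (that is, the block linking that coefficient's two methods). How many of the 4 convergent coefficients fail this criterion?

Convergent coefficients and their comparison sets:
EE (methods 1·2): 0.36 vs {0.42, 0.40, 0.45, 0.26, 0.15, 0.14} → fail.
Imp (methods 1·2): 0.72 vs {0.40, 0.42, 0.37, 0.26, 0.08, 0.11} → pass.
Asr (methods 1·2): 0.63 vs {0.26, 0.45, 0.26, 0.37, 0.16, 0.22} → pass.
AM (methods 1·2): 0.38 vs {0.14, 0.15, 0.11, 0.08, 0.22, 0.16} → pass.
1 of 4 fail.

1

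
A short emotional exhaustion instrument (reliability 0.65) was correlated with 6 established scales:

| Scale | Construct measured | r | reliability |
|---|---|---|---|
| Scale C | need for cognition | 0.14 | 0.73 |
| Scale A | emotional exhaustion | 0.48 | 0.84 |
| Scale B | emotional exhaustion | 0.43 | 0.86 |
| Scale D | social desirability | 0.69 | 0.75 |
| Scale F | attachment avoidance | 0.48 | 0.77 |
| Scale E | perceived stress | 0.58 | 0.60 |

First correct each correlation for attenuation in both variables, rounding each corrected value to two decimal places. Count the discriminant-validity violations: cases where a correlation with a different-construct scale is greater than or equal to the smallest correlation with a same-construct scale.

Disattenuated r (r / √(r_scale · r_new)):
  Scale C (disc): 0.14 / √(0.73·0.65) = 0.20
  Scale A (conv): 0.48 / √(0.84·0.65) = 0.65
  Scale B (conv): 0.43 / √(0.86·0.65) = 0.58
  Scale D (disc): 0.69 / √(0.75·0.65) = 0.99
  Scale F (disc): 0.48 / √(0.77·0.65) = 0.68
  Scale E (disc): 0.58 / √(0.60·0.65) = 0.93
Smallest convergent = 0.58. Discriminant values: 0.20, 0.99, 0.68, 0.93; count ≥ 0.58 → 3.

3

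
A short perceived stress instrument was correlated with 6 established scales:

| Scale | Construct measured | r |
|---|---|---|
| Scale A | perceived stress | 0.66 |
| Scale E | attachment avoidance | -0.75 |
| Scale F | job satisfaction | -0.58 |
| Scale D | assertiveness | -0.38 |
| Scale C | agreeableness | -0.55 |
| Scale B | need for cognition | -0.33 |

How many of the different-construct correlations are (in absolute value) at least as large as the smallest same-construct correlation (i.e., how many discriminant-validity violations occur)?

Convergent (same construct = perceived stress): Scale A.
Smallest convergent = 0.66. Discriminant |r|: 0.75, 0.58, 0.38, 0.55, 0.33; count ≥ 0.66 → 1.

1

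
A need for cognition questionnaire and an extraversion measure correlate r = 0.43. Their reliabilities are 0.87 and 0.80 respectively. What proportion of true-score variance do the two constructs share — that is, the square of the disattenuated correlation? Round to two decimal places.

Disattenuated r = 0.43 / √(0.87 × 0.80) = 0.43 / 0.8343 = 0.5154.
Shared true-score variance = 0.5154² = 0.2656 ≈ 0.27.

0.27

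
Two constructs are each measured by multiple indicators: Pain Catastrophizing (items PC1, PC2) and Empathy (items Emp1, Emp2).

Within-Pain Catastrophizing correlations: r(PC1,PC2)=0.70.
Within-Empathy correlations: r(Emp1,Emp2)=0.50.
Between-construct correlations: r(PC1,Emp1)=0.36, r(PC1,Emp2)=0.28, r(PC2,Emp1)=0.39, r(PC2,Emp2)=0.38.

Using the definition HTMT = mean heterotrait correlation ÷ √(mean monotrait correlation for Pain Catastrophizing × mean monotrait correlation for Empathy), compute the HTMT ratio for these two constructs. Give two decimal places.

Between-construct mean = 1.41/4 = 0.3525.
Mean within-PC = 0.70/1 = 0.7000; mean within-Emp = 0.50/1 = 0.5000.
Geometric mean = √(0.7000 × 0.5000) = 0.5916.
HTMT = 0.3525 / 0.5916 = 0.60.

0.60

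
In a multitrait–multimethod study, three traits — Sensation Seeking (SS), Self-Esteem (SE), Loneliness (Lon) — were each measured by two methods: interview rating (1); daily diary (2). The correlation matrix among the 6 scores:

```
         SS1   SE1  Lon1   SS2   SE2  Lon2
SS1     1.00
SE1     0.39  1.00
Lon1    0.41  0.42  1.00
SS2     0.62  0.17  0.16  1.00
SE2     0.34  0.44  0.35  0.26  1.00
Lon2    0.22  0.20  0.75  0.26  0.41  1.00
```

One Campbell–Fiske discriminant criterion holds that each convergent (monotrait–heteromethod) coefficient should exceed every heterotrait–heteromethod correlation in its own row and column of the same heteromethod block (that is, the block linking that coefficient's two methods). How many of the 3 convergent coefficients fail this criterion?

0

Checking each validity diagonal entry against its comparison values:
SS (methods 1·2): 0.62 vs {0.34, 0.17, 0.22, 0.16} → pass.
SE (methods 1·2): 0.44 vs {0.17, 0.34, 0.20, 0.35} → pass.
Lon (methods 1·2): 0.75 vs {0.16, 0.22, 0.35, 0.20} → pass.
0 of 3 fail.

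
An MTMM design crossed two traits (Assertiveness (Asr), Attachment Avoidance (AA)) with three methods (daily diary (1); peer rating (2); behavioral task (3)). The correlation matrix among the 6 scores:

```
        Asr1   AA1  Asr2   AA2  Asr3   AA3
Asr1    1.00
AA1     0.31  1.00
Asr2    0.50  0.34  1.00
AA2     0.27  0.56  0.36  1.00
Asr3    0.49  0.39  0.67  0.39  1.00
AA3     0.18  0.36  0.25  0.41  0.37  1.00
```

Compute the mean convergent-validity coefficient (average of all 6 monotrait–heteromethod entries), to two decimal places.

0.50

Convergent values: 0.50, 0.49, 0.67, 0.56, 0.36, 0.41; mean = 2.99/6 = 0.50.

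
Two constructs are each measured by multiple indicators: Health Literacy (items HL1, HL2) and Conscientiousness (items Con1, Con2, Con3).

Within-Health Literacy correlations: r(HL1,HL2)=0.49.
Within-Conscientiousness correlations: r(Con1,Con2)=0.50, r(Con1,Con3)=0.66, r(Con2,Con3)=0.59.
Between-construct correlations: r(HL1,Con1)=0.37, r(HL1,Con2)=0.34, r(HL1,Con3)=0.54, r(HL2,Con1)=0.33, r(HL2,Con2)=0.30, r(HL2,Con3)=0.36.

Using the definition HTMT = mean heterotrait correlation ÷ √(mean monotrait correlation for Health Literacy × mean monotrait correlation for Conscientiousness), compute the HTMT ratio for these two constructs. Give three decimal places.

0.698

Mean between = 2.24/6 = 0.3733.
Mean within-HL = 0.49/1 = 0.4900; mean within-Con = 1.75/3 = 0.5833.
Geometric mean = √(0.4900 × 0.5833) = 0.5346.
HTMT = 0.3733 / 0.5346 = 0.698.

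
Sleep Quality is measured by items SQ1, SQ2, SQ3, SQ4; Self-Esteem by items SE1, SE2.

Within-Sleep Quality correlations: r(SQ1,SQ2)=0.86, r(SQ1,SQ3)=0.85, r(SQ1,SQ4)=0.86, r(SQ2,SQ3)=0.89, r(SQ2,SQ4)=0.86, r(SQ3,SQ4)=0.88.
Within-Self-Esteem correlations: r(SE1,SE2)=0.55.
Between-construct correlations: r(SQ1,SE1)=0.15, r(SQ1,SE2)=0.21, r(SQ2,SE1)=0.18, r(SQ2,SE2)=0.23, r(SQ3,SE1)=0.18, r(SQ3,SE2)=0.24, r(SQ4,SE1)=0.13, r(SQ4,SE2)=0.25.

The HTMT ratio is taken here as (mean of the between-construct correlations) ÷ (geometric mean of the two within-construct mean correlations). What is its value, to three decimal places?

0.284

Between-construct mean = 1.57/8 = 0.1963.
Mean within-SQ = 5.20/6 = 0.8667; mean within-SE = 0.55/1 = 0.5500.
Geometric mean = √(0.8667 × 0.5500) = 0.6904.
HTMT = 0.1963 / 0.6904 = 0.284.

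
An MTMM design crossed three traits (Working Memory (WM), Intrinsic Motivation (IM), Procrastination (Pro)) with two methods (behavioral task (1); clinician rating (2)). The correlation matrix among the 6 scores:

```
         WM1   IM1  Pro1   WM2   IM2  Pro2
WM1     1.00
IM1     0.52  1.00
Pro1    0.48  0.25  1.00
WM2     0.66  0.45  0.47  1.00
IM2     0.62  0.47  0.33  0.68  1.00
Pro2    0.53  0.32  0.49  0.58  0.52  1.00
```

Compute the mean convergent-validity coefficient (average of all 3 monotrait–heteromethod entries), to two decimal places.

Convergent values: 0.66, 0.47, 0.49; mean = 1.62/3 = 0.54.

0.54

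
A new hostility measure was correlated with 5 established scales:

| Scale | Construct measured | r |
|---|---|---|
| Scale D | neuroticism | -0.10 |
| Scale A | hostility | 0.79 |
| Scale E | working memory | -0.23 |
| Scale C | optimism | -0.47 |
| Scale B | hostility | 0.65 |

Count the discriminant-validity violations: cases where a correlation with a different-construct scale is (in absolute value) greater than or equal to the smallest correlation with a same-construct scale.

Convergent (same construct = hostility): Scale A, Scale B.
Smallest convergent = 0.65. Discriminant |r|: 0.10, 0.23, 0.47; count ≥ 0.65 → 0.

0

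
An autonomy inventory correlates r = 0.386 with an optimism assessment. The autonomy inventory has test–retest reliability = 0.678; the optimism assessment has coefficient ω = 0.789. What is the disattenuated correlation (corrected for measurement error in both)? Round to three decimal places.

r_true = r_obs / √(r_xx · r_yy) = 0.386 / √(0.678 × 0.789) = 0.386 / √0.534942 = 0.386 / 0.7314 ≈ 0.528.

0.528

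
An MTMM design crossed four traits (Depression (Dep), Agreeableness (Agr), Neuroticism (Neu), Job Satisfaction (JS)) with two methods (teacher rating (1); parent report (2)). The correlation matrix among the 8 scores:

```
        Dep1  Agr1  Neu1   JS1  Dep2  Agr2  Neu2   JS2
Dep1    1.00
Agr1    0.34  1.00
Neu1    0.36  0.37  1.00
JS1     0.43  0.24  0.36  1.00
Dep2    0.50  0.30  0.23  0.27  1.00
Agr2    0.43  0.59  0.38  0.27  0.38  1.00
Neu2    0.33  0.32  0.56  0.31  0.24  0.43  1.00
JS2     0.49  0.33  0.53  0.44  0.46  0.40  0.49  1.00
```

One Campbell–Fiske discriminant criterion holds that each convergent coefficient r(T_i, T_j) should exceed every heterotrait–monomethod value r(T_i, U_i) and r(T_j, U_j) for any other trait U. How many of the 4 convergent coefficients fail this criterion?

Each convergent coefficient versus the relevant comparison correlations:
Dep (methods 1·2): 0.50 vs {0.34, 0.38, 0.36, 0.24, 0.43, 0.46} → pass.
Agr (methods 1·2): 0.59 vs {0.34, 0.38, 0.37, 0.43, 0.24, 0.40} → pass.
Neu (methods 1·2): 0.56 vs {0.36, 0.24, 0.37, 0.43, 0.36, 0.49} → pass.
JS (methods 1·2): 0.44 vs {0.43, 0.46, 0.24, 0.40, 0.36, 0.49} → fail.
1 of 4 fail.

1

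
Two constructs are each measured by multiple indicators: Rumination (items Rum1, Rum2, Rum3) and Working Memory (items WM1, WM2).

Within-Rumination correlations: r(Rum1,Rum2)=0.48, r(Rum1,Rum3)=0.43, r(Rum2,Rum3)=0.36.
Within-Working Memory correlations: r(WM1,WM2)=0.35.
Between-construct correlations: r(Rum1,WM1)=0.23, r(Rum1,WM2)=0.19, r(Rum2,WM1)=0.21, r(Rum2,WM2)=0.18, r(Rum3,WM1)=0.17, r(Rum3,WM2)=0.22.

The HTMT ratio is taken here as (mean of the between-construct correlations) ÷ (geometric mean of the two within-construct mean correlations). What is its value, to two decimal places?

0.52

Between-construct mean = 1.20/6 = 0.2000.
Mean within-Rum = 1.27/3 = 0.4233; mean within-WM = 0.35/1 = 0.3500.
Geometric mean = √(0.4233 × 0.3500) = 0.3849.
HTMT = 0.2000 / 0.3849 = 0.52.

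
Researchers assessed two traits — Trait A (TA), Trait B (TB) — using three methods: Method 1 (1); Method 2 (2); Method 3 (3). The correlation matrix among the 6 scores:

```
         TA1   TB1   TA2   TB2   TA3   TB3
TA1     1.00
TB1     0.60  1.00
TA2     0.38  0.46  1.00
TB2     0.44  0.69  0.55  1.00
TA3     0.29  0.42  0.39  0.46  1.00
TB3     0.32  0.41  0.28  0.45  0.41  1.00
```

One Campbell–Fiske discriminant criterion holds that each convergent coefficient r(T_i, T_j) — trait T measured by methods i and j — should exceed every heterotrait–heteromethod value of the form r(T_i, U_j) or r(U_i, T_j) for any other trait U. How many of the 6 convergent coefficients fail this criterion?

5

Each convergent coefficient versus the relevant comparison correlations:
TA (methods 1·2): 0.38 vs {0.44, 0.46} → fail.
TA (methods 1·3): 0.29 vs {0.32, 0.42} → fail.
TA (methods 2·3): 0.39 vs {0.28, 0.46} → fail.
TB (methods 1·2): 0.69 vs {0.46, 0.44} → pass.
TB (methods 1·3): 0.41 vs {0.42, 0.32} → fail.
TB (methods 2·3): 0.45 vs {0.46, 0.28} → fail.
5 of 6 fail.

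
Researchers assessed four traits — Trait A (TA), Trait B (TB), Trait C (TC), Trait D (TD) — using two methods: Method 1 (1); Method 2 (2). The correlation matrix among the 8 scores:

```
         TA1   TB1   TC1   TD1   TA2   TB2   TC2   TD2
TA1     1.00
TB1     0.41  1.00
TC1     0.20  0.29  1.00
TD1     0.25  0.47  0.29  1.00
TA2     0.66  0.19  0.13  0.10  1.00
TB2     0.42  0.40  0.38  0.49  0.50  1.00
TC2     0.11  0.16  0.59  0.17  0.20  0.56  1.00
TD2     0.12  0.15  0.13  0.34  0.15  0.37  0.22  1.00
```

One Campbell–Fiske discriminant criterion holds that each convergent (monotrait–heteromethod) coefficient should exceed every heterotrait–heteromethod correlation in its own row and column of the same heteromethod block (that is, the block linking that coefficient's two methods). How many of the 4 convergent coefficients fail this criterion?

2

Convergent coefficients and their comparison sets:
TA (methods 1·2): 0.66 vs {0.42, 0.19, 0.11, 0.13, 0.12, 0.10} → pass.
TB (methods 1·2): 0.40 vs {0.19, 0.42, 0.16, 0.38, 0.15, 0.49} → fail.
TC (methods 1·2): 0.59 vs {0.13, 0.11, 0.38, 0.16, 0.13, 0.17} → pass.
TD (methods 1·2): 0.34 vs {0.10, 0.12, 0.49, 0.15, 0.17, 0.13} → fail.
2 of 4 fail.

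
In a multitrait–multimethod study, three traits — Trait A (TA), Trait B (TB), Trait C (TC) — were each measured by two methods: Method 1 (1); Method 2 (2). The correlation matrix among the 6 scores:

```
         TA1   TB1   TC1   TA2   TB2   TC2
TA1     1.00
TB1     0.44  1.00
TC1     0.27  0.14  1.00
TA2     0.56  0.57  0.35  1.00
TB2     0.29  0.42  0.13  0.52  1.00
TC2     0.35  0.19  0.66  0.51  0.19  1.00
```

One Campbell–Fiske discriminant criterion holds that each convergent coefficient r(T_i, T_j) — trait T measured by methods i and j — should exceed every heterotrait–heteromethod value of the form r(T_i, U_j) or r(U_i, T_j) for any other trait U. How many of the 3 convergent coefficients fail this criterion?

Each convergent coefficient versus the relevant comparison correlations:
TA (methods 1·2): 0.56 vs {0.29, 0.57, 0.35, 0.35} → fail.
TB (methods 1·2): 0.42 vs {0.57, 0.29, 0.19, 0.13} → fail.
TC (methods 1·2): 0.66 vs {0.35, 0.35, 0.13, 0.19} → pass.
2 of 3 fail.

2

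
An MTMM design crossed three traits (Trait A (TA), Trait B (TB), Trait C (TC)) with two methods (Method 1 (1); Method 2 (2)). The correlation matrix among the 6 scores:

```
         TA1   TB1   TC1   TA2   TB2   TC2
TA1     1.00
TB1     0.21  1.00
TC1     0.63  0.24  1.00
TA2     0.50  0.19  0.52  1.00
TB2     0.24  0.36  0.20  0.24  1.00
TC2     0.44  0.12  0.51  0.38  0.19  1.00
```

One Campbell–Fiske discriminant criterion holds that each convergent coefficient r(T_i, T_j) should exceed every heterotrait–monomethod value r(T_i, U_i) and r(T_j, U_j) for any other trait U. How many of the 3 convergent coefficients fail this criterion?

Checking each validity diagonal entry against its comparison values:
TA (methods 1·2): 0.50 vs {0.21, 0.24, 0.63, 0.38} → fail.
TB (methods 1·2): 0.36 vs {0.21, 0.24, 0.24, 0.19} → pass.
TC (methods 1·2): 0.51 vs {0.63, 0.38, 0.24, 0.19} → fail.
2 of 3 fail.

2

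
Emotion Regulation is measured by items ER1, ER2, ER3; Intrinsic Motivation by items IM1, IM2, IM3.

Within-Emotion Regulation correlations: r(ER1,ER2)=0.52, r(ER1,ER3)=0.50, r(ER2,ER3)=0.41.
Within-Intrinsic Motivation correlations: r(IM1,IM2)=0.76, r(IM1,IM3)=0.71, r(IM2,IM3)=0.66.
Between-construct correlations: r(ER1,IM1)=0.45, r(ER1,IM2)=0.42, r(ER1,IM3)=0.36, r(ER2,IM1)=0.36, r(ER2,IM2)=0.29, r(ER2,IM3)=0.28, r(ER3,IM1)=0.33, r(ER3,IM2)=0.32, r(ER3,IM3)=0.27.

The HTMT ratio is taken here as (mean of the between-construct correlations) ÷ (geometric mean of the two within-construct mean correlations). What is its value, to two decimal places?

Between-construct mean = 3.08/9 = 0.3422.
Mean within-ER = 1.43/3 = 0.4767; mean within-IM = 2.13/3 = 0.7100.
Geometric mean = √(0.4767 × 0.7100) = 0.5818.
HTMT = 0.3422 / 0.5818 = 0.59.

0.59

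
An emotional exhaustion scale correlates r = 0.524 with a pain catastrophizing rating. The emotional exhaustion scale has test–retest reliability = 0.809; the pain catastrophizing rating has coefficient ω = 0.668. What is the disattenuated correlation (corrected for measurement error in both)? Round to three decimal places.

0.713

r_true = r_obs / √(r_xx · r_yy) = 0.524 / √(0.809 × 0.668) = 0.524 / √0.540412 = 0.524 / 0.7351 ≈ 0.713.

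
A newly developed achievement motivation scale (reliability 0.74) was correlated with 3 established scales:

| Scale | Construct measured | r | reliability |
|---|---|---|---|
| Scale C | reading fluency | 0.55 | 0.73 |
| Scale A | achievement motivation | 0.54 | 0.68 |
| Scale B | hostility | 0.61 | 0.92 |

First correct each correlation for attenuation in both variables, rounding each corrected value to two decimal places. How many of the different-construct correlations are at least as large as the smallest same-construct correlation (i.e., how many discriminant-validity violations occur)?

0

Disattenuated r (r / √(r_scale · r_new)):
  Scale C (disc): 0.55 / √(0.73·0.74) = 0.75
  Scale A (conv): 0.54 / √(0.68·0.74) = 0.76
  Scale B (disc): 0.61 / √(0.92·0.74) = 0.74
Smallest convergent = 0.76. Discriminant values: 0.75, 0.74; count ≥ 0.76 → 0.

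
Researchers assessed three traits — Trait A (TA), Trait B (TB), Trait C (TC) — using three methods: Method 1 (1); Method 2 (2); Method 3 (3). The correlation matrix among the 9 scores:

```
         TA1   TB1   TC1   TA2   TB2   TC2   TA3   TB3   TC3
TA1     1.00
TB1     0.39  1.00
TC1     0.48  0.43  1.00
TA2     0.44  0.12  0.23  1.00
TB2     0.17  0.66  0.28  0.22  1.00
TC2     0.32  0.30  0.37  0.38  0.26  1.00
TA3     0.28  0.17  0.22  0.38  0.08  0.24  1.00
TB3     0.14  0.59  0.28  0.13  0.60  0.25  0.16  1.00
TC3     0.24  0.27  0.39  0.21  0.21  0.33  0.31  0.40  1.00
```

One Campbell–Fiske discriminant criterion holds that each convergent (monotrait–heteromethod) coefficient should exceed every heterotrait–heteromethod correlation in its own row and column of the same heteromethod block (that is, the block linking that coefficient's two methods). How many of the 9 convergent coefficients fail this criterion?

Each convergent coefficient versus the relevant comparison correlations:
TA (methods 1·2): 0.44 vs {0.17, 0.12, 0.32, 0.23} → pass.
TA (methods 1·3): 0.28 vs {0.14, 0.17, 0.24, 0.22} → pass.
TA (methods 2·3): 0.38 vs {0.13, 0.08, 0.21, 0.24} → pass.
TB (methods 1·2): 0.66 vs {0.12, 0.17, 0.30, 0.28} → pass.
TB (methods 1·3): 0.59 vs {0.17, 0.14, 0.27, 0.28} → pass.
TB (methods 2·3): 0.60 vs {0.08, 0.13, 0.21, 0.25} → pass.
TC (methods 1·2): 0.37 vs {0.23, 0.32, 0.28, 0.30} → pass.
TC (methods 1·3): 0.39 vs {0.22, 0.24, 0.28, 0.27} → pass.
TC (methods 2·3): 0.33 vs {0.24, 0.21, 0.25, 0.21} → pass.
0 of 9 fail.

0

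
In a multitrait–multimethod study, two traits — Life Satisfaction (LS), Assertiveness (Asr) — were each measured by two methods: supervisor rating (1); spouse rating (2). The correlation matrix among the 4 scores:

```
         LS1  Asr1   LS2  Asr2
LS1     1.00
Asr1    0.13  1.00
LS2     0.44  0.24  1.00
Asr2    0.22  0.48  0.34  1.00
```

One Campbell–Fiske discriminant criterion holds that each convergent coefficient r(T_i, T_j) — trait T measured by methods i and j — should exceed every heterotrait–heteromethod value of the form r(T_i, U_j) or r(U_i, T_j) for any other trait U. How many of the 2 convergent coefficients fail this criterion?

0

Checking each validity diagonal entry against its comparison values:
LS (methods 1·2): 0.44 vs {0.22, 0.24} → pass.
Asr (methods 1·2): 0.48 vs {0.24, 0.22} → pass.
0 of 2 fail.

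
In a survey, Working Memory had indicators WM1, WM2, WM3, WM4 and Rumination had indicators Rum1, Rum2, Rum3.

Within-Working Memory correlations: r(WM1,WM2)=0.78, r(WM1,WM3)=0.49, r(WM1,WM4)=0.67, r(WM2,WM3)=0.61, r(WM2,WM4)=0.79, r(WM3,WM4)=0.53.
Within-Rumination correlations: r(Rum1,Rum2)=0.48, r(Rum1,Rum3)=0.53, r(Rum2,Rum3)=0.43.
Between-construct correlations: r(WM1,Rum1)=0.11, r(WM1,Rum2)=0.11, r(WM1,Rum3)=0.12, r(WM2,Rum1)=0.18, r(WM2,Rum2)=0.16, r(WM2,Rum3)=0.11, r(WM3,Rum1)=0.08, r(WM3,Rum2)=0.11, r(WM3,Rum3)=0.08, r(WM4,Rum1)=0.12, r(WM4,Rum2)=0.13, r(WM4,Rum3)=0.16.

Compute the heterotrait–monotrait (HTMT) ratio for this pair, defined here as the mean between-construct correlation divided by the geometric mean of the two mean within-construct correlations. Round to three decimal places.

Between-construct mean = 1.47/12 = 0.1225.
Mean within-WM = 3.87/6 = 0.6450; mean within-Rum = 1.44/3 = 0.4800.
Geometric mean = √(0.6450 × 0.4800) = 0.5564.
HTMT = 0.1225 / 0.5564 = 0.220.

0.220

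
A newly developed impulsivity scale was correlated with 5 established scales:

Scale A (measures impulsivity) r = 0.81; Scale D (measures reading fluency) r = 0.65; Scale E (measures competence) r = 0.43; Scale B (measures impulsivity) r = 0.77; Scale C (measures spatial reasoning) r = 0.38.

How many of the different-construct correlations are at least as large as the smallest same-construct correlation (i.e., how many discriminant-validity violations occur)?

Convergent (same construct = impulsivity): Scale A, Scale B.
Smallest convergent = 0.77. Discriminant values: 0.65, 0.43, 0.38; count ≥ 0.77 → 0.

0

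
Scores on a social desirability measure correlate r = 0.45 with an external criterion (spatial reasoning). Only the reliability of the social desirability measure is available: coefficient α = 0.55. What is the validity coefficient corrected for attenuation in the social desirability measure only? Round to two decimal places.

Single correction: r_c = r_obs / √r_xx = 0.45 / √0.55 = 0.45 / 0.7416 ≈ 0.61.

0.61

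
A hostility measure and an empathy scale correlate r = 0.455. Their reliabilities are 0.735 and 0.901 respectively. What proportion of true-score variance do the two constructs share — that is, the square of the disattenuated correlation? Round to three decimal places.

Disattenuated r = 0.455 / √(0.735 × 0.901) = 0.455 / 0.8138 = 0.5591.
Shared true-score variance = 0.5591² = 0.3126 ≈ 0.313.

0.313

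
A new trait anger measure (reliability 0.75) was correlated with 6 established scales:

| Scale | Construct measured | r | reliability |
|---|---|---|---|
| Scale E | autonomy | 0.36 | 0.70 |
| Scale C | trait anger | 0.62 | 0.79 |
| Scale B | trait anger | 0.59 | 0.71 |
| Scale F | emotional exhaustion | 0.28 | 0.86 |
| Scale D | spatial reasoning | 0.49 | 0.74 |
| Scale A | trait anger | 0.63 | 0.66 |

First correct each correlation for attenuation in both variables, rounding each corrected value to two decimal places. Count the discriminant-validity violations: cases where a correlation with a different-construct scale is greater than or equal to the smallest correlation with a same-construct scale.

Disattenuated r (r / √(r_scale · r_new)):
  Scale E (disc): 0.36 / √(0.70·0.75) = 0.50
  Scale C (conv): 0.62 / √(0.79·0.75) = 0.81
  Scale B (conv): 0.59 / √(0.71·0.75) = 0.81
  Scale F (disc): 0.28 / √(0.86·0.75) = 0.35
  Scale D (disc): 0.49 / √(0.74·0.75) = 0.66
  Scale A (conv): 0.63 / √(0.66·0.75) = 0.90
Smallest convergent = 0.81. Discriminant values: 0.50, 0.35, 0.66; count ≥ 0.81 → 0.

0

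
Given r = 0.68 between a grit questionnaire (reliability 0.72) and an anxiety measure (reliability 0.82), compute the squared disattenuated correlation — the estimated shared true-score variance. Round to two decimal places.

0.78

Disattenuated r = 0.68 / √(0.72 × 0.82) = 0.68 / 0.7684 = 0.8850.
Shared true-score variance = 0.8850² = 0.7832 ≈ 0.78.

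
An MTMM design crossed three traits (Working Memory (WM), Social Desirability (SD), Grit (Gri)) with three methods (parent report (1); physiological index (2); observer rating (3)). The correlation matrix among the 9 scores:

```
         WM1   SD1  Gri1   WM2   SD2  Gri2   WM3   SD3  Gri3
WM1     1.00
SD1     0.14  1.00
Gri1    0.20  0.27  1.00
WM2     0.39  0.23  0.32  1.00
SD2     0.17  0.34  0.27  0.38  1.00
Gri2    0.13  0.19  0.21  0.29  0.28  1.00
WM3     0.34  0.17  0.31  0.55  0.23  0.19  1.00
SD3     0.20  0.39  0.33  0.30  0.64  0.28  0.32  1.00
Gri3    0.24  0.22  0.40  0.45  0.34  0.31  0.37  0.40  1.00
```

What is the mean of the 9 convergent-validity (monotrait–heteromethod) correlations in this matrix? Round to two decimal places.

Convergent values: 0.39, 0.34, 0.55, 0.34, 0.39, 0.64, 0.21, 0.40, 0.31; mean = 3.57/9 = 0.40.

0.40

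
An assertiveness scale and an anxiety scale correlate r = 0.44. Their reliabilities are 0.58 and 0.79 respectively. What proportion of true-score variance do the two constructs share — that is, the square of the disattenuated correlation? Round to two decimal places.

Disattenuated r = 0.44 / √(0.58 × 0.79) = 0.44 / 0.6769 = 0.6500.
Shared true-score variance = 0.6500² = 0.4225 ≈ 0.42.

0.42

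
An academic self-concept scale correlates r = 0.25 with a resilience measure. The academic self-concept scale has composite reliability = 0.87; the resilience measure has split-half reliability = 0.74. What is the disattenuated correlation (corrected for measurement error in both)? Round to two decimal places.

0.31

r_true = r_obs / √(r_xx · r_yy) = 0.25 / √(0.87 × 0.74) = 0.25 / √0.6438 = 0.25 / 0.8024 ≈ 0.31.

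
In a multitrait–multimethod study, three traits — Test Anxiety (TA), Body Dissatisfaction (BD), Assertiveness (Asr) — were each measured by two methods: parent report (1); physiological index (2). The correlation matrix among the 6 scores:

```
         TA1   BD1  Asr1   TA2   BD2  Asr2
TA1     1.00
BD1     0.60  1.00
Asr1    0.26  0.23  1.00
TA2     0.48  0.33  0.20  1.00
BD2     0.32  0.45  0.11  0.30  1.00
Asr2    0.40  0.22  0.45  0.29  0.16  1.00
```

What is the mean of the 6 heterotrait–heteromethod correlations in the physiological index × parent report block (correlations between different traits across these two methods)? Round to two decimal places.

HTHM values (method 2 × method 1): 0.33, 0.20, 0.32, 0.11, 0.40, 0.22; mean = 1.58/6 = 0.26.

0.26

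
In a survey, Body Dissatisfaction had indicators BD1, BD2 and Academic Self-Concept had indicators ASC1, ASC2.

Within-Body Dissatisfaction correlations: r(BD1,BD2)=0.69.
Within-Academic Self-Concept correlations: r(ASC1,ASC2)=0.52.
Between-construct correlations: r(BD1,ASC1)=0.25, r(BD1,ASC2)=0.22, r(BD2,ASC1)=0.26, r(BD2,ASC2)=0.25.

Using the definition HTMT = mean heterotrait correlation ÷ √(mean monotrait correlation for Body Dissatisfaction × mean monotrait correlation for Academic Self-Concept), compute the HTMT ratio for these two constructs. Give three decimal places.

0.409

Between-construct mean = 0.98/4 = 0.2450.
Mean within-BD = 0.69/1 = 0.6900; mean within-ASC = 0.52/1 = 0.5200.
Geometric mean = √(0.6900 × 0.5200) = 0.5990.
HTMT = 0.2450 / 0.5990 = 0.409.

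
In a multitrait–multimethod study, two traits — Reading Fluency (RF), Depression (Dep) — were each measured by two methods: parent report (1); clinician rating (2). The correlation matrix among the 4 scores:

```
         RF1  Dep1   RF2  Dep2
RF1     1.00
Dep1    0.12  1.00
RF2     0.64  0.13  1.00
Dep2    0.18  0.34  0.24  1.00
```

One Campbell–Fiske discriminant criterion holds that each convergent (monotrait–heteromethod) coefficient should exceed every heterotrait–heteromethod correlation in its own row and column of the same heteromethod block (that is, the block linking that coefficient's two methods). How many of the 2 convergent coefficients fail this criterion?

Checking each validity diagonal entry against its comparison values:
RF (methods 1·2): 0.64 vs {0.18, 0.13} → pass.
Dep (methods 1·2): 0.34 vs {0.13, 0.18} → pass.
0 of 2 fail.

0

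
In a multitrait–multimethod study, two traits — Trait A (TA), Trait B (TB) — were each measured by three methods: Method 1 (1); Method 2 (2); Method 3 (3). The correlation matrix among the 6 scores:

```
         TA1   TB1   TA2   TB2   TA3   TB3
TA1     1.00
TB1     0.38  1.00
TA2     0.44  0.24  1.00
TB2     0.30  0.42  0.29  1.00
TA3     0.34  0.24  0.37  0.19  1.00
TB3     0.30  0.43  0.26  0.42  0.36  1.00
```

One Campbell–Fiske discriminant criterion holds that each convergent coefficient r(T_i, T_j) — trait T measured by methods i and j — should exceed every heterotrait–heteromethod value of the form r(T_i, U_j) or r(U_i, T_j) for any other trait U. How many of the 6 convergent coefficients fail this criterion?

0

Each convergent coefficient versus the relevant comparison correlations:
TA (methods 1·2): 0.44 vs {0.30, 0.24} → pass.
TA (methods 1·3): 0.34 vs {0.30, 0.24} → pass.
TA (methods 2·3): 0.37 vs {0.26, 0.19} → pass.
TB (methods 1·2): 0.42 vs {0.24, 0.30} → pass.
TB (methods 1·3): 0.43 vs {0.24, 0.30} → pass.
TB (methods 2·3): 0.42 vs {0.19, 0.26} → pass.
0 of 6 fail.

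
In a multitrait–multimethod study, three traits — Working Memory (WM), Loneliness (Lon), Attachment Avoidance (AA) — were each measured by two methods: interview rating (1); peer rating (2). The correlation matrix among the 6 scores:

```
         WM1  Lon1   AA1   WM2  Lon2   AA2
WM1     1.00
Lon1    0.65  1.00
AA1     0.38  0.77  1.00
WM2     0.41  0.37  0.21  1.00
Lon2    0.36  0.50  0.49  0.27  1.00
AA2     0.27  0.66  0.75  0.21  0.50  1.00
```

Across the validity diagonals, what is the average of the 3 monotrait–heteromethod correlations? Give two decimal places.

0.55

Convergent values: 0.41, 0.50, 0.75; mean = 1.66/3 = 0.55.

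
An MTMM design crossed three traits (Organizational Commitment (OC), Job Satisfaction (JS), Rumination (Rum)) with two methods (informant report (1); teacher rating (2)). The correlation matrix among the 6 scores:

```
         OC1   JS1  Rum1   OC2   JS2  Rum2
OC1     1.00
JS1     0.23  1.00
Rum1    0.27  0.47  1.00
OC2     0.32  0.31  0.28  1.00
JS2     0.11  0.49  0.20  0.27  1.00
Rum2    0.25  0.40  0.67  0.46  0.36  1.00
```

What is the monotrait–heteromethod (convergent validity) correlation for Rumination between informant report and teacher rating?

0.67

Same trait (Rum), different methods: r(Rum1, Rum2) = 0.67.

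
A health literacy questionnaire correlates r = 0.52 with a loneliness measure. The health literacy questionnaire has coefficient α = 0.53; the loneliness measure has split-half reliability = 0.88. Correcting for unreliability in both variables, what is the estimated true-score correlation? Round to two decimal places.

r_true = r_obs / √(r_xx · r_yy) = 0.52 / √(0.53 × 0.88) = 0.52 / √0.4664 = 0.52 / 0.6829 ≈ 0.76.

0.76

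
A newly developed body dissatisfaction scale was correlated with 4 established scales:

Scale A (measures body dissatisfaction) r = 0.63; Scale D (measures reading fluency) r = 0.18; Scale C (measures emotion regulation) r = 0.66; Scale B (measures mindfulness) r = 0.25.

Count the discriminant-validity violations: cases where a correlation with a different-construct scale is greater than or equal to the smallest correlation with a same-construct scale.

Convergent (same construct = body dissatisfaction): Scale A.
Smallest convergent = 0.63. Discriminant values: 0.18, 0.66, 0.25; count ≥ 0.63 → 1.

1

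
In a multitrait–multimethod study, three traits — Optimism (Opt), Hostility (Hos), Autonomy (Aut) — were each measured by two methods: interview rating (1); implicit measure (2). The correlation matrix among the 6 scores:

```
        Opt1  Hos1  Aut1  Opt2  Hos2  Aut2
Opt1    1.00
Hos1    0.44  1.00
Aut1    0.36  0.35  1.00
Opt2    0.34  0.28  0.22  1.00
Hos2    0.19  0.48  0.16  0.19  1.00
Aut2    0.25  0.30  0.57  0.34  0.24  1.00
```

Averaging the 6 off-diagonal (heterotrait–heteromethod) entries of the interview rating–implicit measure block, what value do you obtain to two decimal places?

0.23

HTHM values (method 1 × method 2): 0.19, 0.25, 0.28, 0.30, 0.22, 0.16; mean = 1.40/6 = 0.23.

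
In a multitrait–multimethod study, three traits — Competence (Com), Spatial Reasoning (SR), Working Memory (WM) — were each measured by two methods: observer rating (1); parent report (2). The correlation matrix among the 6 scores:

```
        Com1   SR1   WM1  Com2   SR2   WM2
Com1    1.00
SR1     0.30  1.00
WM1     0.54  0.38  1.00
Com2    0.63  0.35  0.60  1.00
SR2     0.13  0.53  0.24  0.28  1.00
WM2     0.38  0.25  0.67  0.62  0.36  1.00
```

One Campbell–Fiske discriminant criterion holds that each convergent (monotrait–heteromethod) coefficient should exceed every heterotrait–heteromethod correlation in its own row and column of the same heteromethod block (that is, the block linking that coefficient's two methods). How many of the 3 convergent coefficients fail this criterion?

0

Each convergent coefficient versus the relevant comparison correlations:
Com (methods 1·2): 0.63 vs {0.13, 0.35, 0.38, 0.60} → pass.
SR (methods 1·2): 0.53 vs {0.35, 0.13, 0.25, 0.24} → pass.
WM (methods 1·2): 0.67 vs {0.60, 0.38, 0.24, 0.25} → pass.
0 of 3 fail.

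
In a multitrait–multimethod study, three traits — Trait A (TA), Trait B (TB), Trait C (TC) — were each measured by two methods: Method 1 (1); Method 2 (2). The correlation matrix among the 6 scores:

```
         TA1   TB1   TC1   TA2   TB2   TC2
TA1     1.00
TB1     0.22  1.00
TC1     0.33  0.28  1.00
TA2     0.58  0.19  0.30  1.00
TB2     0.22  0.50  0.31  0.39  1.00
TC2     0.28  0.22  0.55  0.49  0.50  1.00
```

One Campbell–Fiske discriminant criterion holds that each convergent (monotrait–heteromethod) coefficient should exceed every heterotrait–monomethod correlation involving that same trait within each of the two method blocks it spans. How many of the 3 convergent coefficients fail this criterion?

1

Each convergent coefficient versus the relevant comparison correlations:
TA (methods 1·2): 0.58 vs {0.22, 0.39, 0.33, 0.49} → pass.
TB (methods 1·2): 0.50 vs {0.22, 0.39, 0.28, 0.50} → fail.
TC (methods 1·2): 0.55 vs {0.33, 0.49, 0.28, 0.50} → pass.
1 of 3 fail.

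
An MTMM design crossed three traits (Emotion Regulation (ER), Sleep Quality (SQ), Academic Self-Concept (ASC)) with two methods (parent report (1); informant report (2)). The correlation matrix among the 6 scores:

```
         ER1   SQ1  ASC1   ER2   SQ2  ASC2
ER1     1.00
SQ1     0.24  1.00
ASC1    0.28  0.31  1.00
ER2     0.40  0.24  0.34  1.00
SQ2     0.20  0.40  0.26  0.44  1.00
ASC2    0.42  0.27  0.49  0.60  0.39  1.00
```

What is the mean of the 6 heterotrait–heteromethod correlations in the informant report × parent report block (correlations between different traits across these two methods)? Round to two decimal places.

HTHM values (method 2 × method 1): 0.24, 0.34, 0.20, 0.26, 0.42, 0.27; mean = 1.73/6 = 0.29.

0.29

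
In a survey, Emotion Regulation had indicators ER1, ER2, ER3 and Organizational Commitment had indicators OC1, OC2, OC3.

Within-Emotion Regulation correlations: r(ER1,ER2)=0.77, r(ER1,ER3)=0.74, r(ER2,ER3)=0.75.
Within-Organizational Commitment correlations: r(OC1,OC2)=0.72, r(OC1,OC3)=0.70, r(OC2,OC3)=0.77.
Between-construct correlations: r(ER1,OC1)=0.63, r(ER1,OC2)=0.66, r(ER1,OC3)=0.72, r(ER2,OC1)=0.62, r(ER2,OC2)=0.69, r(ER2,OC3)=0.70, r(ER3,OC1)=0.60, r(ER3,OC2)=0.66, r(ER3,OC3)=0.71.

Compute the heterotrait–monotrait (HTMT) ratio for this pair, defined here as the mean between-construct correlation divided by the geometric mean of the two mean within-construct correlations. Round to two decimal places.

Mean heterotrait r = 5.99/9 = 0.6656.
Mean within-ER = 2.26/3 = 0.7533; mean within-OC = 2.19/3 = 0.7300.
Geometric mean = √(0.7533 × 0.7300) = 0.7416.
HTMT = 0.6656 / 0.7416 = 0.90.

0.90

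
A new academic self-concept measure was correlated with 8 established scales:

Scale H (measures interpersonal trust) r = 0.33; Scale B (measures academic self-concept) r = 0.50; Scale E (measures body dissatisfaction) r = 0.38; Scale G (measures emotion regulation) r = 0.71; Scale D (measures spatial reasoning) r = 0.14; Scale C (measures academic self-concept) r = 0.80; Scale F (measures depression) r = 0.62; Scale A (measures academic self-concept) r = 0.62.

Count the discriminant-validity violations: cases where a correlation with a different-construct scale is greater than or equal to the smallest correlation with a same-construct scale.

2

Convergent (same construct = academic self-concept): Scale B, Scale C, Scale A.
Smallest convergent = 0.50. Discriminant values: 0.33, 0.38, 0.71, 0.14, 0.62; count ≥ 0.50 → 2.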